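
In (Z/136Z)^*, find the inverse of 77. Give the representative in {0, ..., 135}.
Apply the extended Euclidean algorithm to (136, 77), tracking rows (r, s, t) with s·136 + t·77 = r. Each division r_prev = q·r_cur + r_new produces the new row as (previous row) − q·(current row):
  row A: (136, 1, 0)   [1·136 + 0·77 = 136]
  row B: (77, 0, 1)   [0·136 + 1·77 = 77]
  136 = 1·77 + 59   → row C = row A − 1·row B = (59, 1, −1)   [check: 1·136 − 1·77 = 59]
  77 = 1·59 + 18   → row D = row B − 1·row C = (18, −1, 2)   [check: −1·136 + 2·77 = 18]
  59 = 3·18 + 5   → row E = row C − 3·row D = (5, 4, −7)   [check: 4·136 − 7·77 = 5]
  18 = 3·5 + 3   → row F = row D − 3·row E = (3, −13, 23)   [check: −13·136 + 23·77 = 3]
  5 = 1·3 + 2   → row G = row E − 1·row F = (2, 17, −30)   [check: 17·136 − 30·77 = 2]
  3 = 1·2 + 1   → row H = row F − 1·row G = (1, −30, 53)   [check: −30·136 + 53·77 = 1]
  2 = 2·1 + 0   → remainder 0, stop. gcd = 1 (last nonzero row H).
The gcd is 1, so 77 is invertible mod 136. The last nonzero row gives −30·136 + 53·77 = 1, so t = 53. So 77^(−1) ≡ 53 (mod 136). Verify: 77 · 53 = 4081 ≡ 1 (mod 136). ✓

Final answer: 77^(−1) ≡ 53 (mod 136)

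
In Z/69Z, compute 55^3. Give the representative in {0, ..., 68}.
16

Use repeated squaring. Binary(3) = 11. Walk through the bits of the exponent 3 left-to-right: at each bit after the leading one, square the running value, then multiply by 55 if the bit is 1 (always reducing mod 69):
  bit 1 = 1 (leading): start with 55.
  bit 2 = 1: square 55^2 = 3025 ≡ 58; bit is 1, so multiply 58·55 = 3190 ≡ 16 (mod 69).
Final value: 55^3 ≡ 16 (mod 69).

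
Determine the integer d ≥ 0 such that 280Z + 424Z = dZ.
(280, 424) = (8); d = 8

In the PID Z, (a, b) is generated by gcd(a, b). Compute gcd(424, 280) with the extended Euclidean algorithm, tracking rows (r, s, t) with s·424 + t·280 = r:
  row A: (424, 1, 0)   [1·424 + 0·280 = 424]
  row B: (280, 0, 1)   [0·424 + 1·280 = 280]
  424 = 1·280 + 144   → row C = row A − 1·row B = (144, 1, −1)   [check: 1·424 − 1·280 = 144]
  280 = 1·144 + 136   → row D = row B − 1·row C = (136, −1, 2)   [check: −1·424 + 2·280 = 136]
  144 = 1·136 + 8   → row E = row C − 1·row D = (8, 2, −3)   [check: 2·424 − 3·280 = 8]
  136 = 17·8 + 0   → remainder 0, stop. gcd = 8 (last nonzero row E).
So gcd(280, 424) = 8, with Bézout identity 2·424 − 3·280 = 8. Containment (⊇): the Bézout identity exhibits 8 as an element of (280, 424), giving (8) ⊆ (280, 424). Containment (⊆): since 8 | 280 and 8 | 424 (280 = 8·35, 424 = 8·53), every Z-linear combination of 280 and 424 is divisible by 8, so (280, 424) ⊆ (8). Therefore (280, 424) = (8), d = 8.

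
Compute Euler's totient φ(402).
φ(402) = 132

φ is multiplicative, with φ(p^e) = p^e − p^(e−1). Factorise 402 = 2 · 3 · 67. Then
  φ(402) = (2 − 1) · (3 − 1) · (67 − 1) = 1 · 2 · 66 = 132.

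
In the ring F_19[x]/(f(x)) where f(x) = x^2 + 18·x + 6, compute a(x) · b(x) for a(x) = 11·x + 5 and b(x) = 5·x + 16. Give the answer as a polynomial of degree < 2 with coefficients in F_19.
Multiply as integer polynomials: a · b = 55·x^2 + 201·x + 80. Reducing coefficients mod 19: a · b ≡ 17·x^2 + 11·x + 4. Now divide by f(x) = x^2 + 18·x + 6 in F_19[x], eliminating the leading term at each step:
  leading term 17·x^2: subtract (17)·f(x) = 17·x^2 + 2·x + 7, leaving 9·x + 16 (coefficients mod 19)
The degree is now < 2, so this is the remainder. Hence a · b ≡ 9·x + 16 in F_19[x]/(f).

Final answer: a · b ≡ 9·x + 16 (mod f(x))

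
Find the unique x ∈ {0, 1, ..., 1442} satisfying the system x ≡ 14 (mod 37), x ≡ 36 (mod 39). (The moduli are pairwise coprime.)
The moduli 37, 39 are pairwise coprime, so by the CRT there is a unique solution mod 37·39 = 1443.
Solve by successive substitution. Start with x ≡ 14 (mod 37).
  Combine with x ≡ 36 (mod 39): write x = 14 + 37·t and require 14 + 37·t ≡ 36 (mod 39), i.e. 37·t ≡ 36 − 14 ≡ 22 (mod 39). Since 37^(−1) ≡ 19 (mod 39), t ≡ 19·22 ≡ 28 (mod 39). So x ≡ 14 + 37·28 = 1050 (mod 1443).
Unique solution in [0, 1443): x = 1050.

Final answer: x ≡ 1050 (mod 1443); the representative in [0, 1443) is 1050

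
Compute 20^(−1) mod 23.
20^(−1) ≡ 15 (mod 23)

Apply the extended Euclidean algorithm to (23, 20), tracking rows (r, s, t) with s·23 + t·20 = r. Each division r_prev = q·r_cur + r_new produces the new row as (previous row) − q·(current row):
  row A: (23, 1, 0)   [1·23 + 0·20 = 23]
  row B: (20, 0, 1)   [0·23 + 1·20 = 20]
  23 = 1·20 + 3   → row C = row A − 1·row B = (3, 1, −1)   [check: 1·23 − 1·20 = 3]
  20 = 6·3 + 2   → row D = row B − 6·row C = (2, −6, 7)   [check: −6·23 + 7·20 = 2]
  3 = 1·2 + 1   → row E = row C − 1·row D = (1, 7, −8)   [check: 7·23 − 8·20 = 1]
  2 = 2·1 + 0   → remainder 0, stop. gcd = 1 (last nonzero row E).
The gcd is 1, so 20 is invertible mod 23. The last nonzero row gives 7·23 − 8·20 = 1, so t = −8. So 20^(−1) ≡ −8 ≡ 15 (mod 23). Verify: 20 · 15 = 300 ≡ 1 (mod 23). ✓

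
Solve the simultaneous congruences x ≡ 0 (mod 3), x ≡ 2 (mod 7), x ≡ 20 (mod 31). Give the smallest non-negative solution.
The moduli 3, 7, 31 are pairwise coprime, so by the CRT there is a unique solution mod 3·7·31 = 651.
Solve by successive substitution. Start with x ≡ 0 (mod 3).
  Combine with x ≡ 2 (mod 7): write x = 3·t and require 3·t ≡ 2 (mod 7). Since 3^(−1) ≡ 5 (mod 7), t ≡ 5·2 ≡ 3 (mod 7). So x ≡ 3·3 = 9 (mod 21).
  Combine with x ≡ 20 (mod 31): write x = 9 + 21·t and require 9 + 21·t ≡ 20 (mod 31), i.e. 21·t ≡ 20 − 9 ≡ 11 (mod 31). Since 21^(−1) ≡ 3 (mod 31), t ≡ 3·11 ≡ 2 (mod 31). So x ≡ 9 + 21·2 = 51 (mod 651).
Unique solution in [0, 651): x = 51.

Final answer: x ≡ 51 (mod 651); the representative in [0, 651) is 51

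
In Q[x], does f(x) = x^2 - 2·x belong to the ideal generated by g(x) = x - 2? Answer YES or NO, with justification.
In Q[x] the ideal (g) consists of all multiples of g, so f ∈ (g) iff g | f, i.e. iff the remainder of f on division by g is 0. Divide f by g (g is monic, so eliminate the leading term of the running remainder at each step):
  leading term x^2: subtract (x)·g(x) = x^2 - 2·x, leaving 0
The remainder is 0, so f(x) = g(x) · h(x) with h(x) = x. Hence g | f, i.e. f ∈ (g).

Final answer: YES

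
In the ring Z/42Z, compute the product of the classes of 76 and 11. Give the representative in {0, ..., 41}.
38

Reduce the factors first: 76 ≡ 34 (mod 42), so 76 · 11 ≡ 34 · 11 (mod 42). 34 · 11 = 374. Dividing by 42: 374 = 8·42 + 38. So (76 · 11) mod 42 = 38.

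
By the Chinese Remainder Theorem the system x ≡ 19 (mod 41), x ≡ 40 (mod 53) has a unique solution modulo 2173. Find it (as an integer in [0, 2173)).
The moduli 41, 53 are pairwise coprime, so by the CRT there is a unique solution mod 41·53 = 2173.
Solve by successive substitution. Start with x ≡ 19 (mod 41).
  Combine with x ≡ 40 (mod 53): write x = 19 + 41·t and require 19 + 41·t ≡ 40 (mod 53), i.e. 41·t ≡ 40 − 19 ≡ 21 (mod 53). Since 41^(−1) ≡ 22 (mod 53), t ≡ 22·21 ≡ 38 (mod 53). So x ≡ 19 + 41·38 = 1577 (mod 2173).
Unique solution in [0, 2173): x = 1577.

Final answer: x ≡ 1577 (mod 2173); the representative in [0, 2173) is 1577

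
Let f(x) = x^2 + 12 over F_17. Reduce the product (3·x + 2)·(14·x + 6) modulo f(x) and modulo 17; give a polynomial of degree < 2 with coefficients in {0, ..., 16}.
Multiply as integer polynomials: a · b = 42·x^2 + 46·x + 12. Reducing coefficients mod 17: a · b ≡ 8·x^2 + 12·x + 12. Now divide by f(x) = x^2 + 12 in F_17[x], eliminating the leading term at each step:
  leading term 8·x^2: subtract (8)·f(x) = 8·x^2 + 11, leaving 12·x + 1 (coefficients mod 17)
The degree is now < 2, so this is the remainder. Hence a · b ≡ 12·x + 1 in F_17[x]/(f).

Final answer: a · b ≡ 12·x + 1 (mod f(x))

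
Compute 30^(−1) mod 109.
Apply the extended Euclidean algorithm to (109, 30), tracking rows (r, s, t) with s·109 + t·30 = r. Each division r_prev = q·r_cur + r_new produces the new row as (previous row) − q·(current row):
  row A: (109, 1, 0)   [1·109 + 0·30 = 109]
  row B: (30, 0, 1)   [0·109 + 1·30 = 30]
  109 = 3·30 + 19   → row C = row A − 3·row B = (19, 1, −3)   [check: 1·109 − 3·30 = 19]
  30 = 1·19 + 11   → row D = row B − 1·row C = (11, −1, 4)   [check: −1·109 + 4·30 = 11]
  19 = 1·11 + 8   → row E = row C − 1·row D = (8, 2, −7)   [check: 2·109 − 7·30 = 8]
  11 = 1·8 + 3   → row F = row D − 1·row E = (3, −3, 11)   [check: −3·109 + 11·30 = 3]
  8 = 2·3 + 2   → row G = row E − 2·row F = (2, 8, −29)   [check: 8·109 − 29·30 = 2]
  3 = 1·2 + 1   → row H = row F − 1·row G = (1, −11, 40)   [check: −11·109 + 40·30 = 1]
  2 = 2·1 + 0   → remainder 0, stop. gcd = 1 (last nonzero row H).
The gcd is 1, so 30 is invertible mod 109. The last nonzero row gives −11·109 + 40·30 = 1, so t = 40. So 30^(−1) ≡ 40 (mod 109). Verify: 30 · 40 = 1200 ≡ 1 (mod 109). ✓

Final answer: 30^(−1) ≡ 40 (mod 109)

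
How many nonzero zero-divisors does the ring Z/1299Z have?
In Z/1299Z each nonzero element is either a unit (gcd with 1299 is 1) or a zero-divisor (gcd > 1). The number of units is φ(1299): factorise 1299 = 3 · 433, so φ(1299) = (3 − 1) · (433 − 1) = 2 · 432 = 864. The nonzero elements number 1299 − 1 = 1298. Hence the nonzero zero-divisors number 1298 − 864 = 434.

Final answer: Z/1299Z has 434 nonzero zero-divisors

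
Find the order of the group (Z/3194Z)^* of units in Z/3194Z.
|(Z/3194Z)^*| = 1596

(Z/3194Z)^* consists of the classes a with gcd(a, 3194) = 1, so its order is φ(3194). φ is multiplicative, with φ(p^e) = p^e − p^(e−1). Factorise 3194 = 2 · 1597. Then
  φ(3194) = (2 − 1) · (1597 − 1) = 1 · 1596 = 1596.
Thus |(Z/3194Z)^*| = 1596.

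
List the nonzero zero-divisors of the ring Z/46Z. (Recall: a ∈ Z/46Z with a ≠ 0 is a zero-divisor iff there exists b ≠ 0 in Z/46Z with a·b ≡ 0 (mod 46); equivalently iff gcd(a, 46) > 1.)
An element a ∈ Z/46Z (with a ≠ 0) is a zero-divisor iff gcd(a, 46) > 1 (because a is a unit precisely when gcd(a, n) = 1, and in Z/nZ every nonzero, non-unit element is a zero-divisor). Scan a = 1, ..., 45 and keep those with gcd(a, 46) > 1:
  gcd(2, 46) = 2, gcd(4, 46) = 2, gcd(6, 46) = 2, gcd(8, 46) = 2, gcd(10, 46) = 2, gcd(12, 46) = 2, gcd(14, 46) = 2, gcd(16, 46) = 2, gcd(18, 46) = 2, gcd(20, 46) = 2, gcd(22, 46) = 2, gcd(23, 46) = 23, gcd(24, 46) = 2, gcd(26, 46) = 2, gcd(28, 46) = 2, gcd(30, 46) = 2, gcd(32, 46) = 2, gcd(34, 46) = 2, gcd(36, 46) = 2, gcd(38, 46) = 2, gcd(40, 46) = 2, gcd(42, 46) = 2, gcd(44, 46) = 2.
All other a ∈ {1, ..., 45} have gcd(a, 46) = 1 and are units. So the nonzero zero-divisors are exactly the 23 values of a appearing in this scan.

Final answer: nonzero zero-divisors of Z/46Z = {2, 4, 6, 8, 10, 12, 14, 16, 18, 20, 22, 23, 24, 26, 28, 30, 32, 34, 36, 38, 40, 42, 44}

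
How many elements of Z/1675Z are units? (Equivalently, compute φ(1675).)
Z/1675Z has φ(1675) = 1320 units

An element a ∈ Z/1675Z is a unit iff gcd(a, 1675) = 1, so the number of units is φ(1675). φ is multiplicative, with φ(p^e) = p^e − p^(e−1). Factorise 1675 = 5^2 · 67. Then
  φ(1675) = (5^2 − 5^1) · (67 − 1) = 20 · 66 = 1320.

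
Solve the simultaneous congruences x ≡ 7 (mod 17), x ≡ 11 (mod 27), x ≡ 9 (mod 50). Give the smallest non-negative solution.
The moduli 17, 27, 50 are pairwise coprime, so by the CRT there is a unique solution mod 17·27·50 = 22950.
Solve by successive substitution. Start with x ≡ 7 (mod 17).
  Combine with x ≡ 11 (mod 27): write x = 7 + 17·t and require 7 + 17·t ≡ 11 (mod 27), i.e. 17·t ≡ 11 − 7 ≡ 4 (mod 27). Since 17^(−1) ≡ 8 (mod 27), t ≡ 8·4 ≡ 5 (mod 27). So x ≡ 7 + 17·5 = 92 (mod 459).
  Combine with x ≡ 9 (mod 50): write x = 92 + 459·t and require 92 + 459·t ≡ 9 (mod 50), i.e. 459·t ≡ 9 − 92 ≡ 17 (mod 50). Since 459^(−1) ≡ 39 (mod 50) (459 ≡ 9 (mod 50)), t ≡ 39·17 ≡ 13 (mod 50). So x ≡ 92 + 459·13 = 6059 (mod 22950).
Unique solution in [0, 22950): x = 6059.

Final answer: x ≡ 6059 (mod 22950); the representative in [0, 22950) is 6059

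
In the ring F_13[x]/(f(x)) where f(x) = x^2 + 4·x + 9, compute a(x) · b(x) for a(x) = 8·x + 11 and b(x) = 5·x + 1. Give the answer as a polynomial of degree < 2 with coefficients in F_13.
a · b ≡ 7·x + 2 (mod f(x))

Multiply as integer polynomials: a · b = 40·x^2 + 63·x + 11. Reducing coefficients mod 13: a · b ≡ x^2 + 11·x + 11. Now divide by f(x) = x^2 + 4·x + 9 in F_13[x], eliminating the leading term at each step:
  leading term x^2: subtract (1)·f(x) = x^2 + 4·x + 9, leaving 7·x + 2 (coefficients mod 13)
The degree is now < 2, so this is the remainder. Hence a · b ≡ 7·x + 2 in F_13[x]/(f).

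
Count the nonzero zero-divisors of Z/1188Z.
In Z/1188Z each nonzero element is either a unit (gcd with 1188 is 1) or a zero-divisor (gcd > 1). The number of units is φ(1188): factorise 1188 = 2^2 · 3^3 · 11, so φ(1188) = (2^2 − 2^1) · (3^3 − 3^2) · (11 − 1) = 2 · 18 · 10 = 360. The nonzero elements number 1188 − 1 = 1187. Hence the nonzero zero-divisors number 1187 − 360 = 827.

Final answer: Z/1188Z has 827 nonzero zero-divisors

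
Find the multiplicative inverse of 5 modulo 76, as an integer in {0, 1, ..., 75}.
5^(−1) ≡ 61 (mod 76)

Apply the extended Euclidean algorithm to (76, 5), tracking rows (r, s, t) with s·76 + t·5 = r. Each division r_prev = q·r_cur + r_new produces the new row as (previous row) − q·(current row):
  row A: (76, 1, 0)   [1·76 + 0·5 = 76]
  row B: (5, 0, 1)   [0·76 + 1·5 = 5]
  76 = 15·5 + 1   → row C = row A − 15·row B = (1, 1, −15)   [check: 1·76 − 15·5 = 1]
  5 = 5·1 + 0   → remainder 0, stop. gcd = 1 (last nonzero row C).
The gcd is 1, so 5 is invertible mod 76. The last nonzero row gives 1·76 − 15·5 = 1, so t = −15. So 5^(−1) ≡ −15 ≡ 61 (mod 76). Verify: 5 · 61 = 305 ≡ 1 (mod 76). ✓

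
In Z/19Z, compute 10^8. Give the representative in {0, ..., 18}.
17

Use repeated squaring. Binary(8) = 1000. Walk through the bits of the exponent 8 left-to-right: at each bit after the leading one, square the running value, then multiply by 10 if the bit is 1 (always reducing mod 19):
  bit 1 = 1 (leading): start with 10.
  bit 2 = 0: square 10^2 = 100 ≡ 5 (mod 19).
  bit 3 = 0: square 5^2 = 25 ≡ 6 (mod 19).
  bit 4 = 0: square 6^2 = 36 ≡ 17 (mod 19).
Final value: 10^8 ≡ 17 (mod 19).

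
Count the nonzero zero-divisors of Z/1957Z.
In Z/1957Z each nonzero element is either a unit (gcd with 1957 is 1) or a zero-divisor (gcd > 1). The number of units is φ(1957): factorise 1957 = 19 · 103, so φ(1957) = (19 − 1) · (103 − 1) = 18 · 102 = 1836. The nonzero elements number 1957 − 1 = 1956. Hence the nonzero zero-divisors number 1956 − 1836 = 120.

Final answer: Z/1957Z has 120 nonzero zero-divisors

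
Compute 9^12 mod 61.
20

Use repeated squaring. Binary(12) = 1100. Walk through the bits of the exponent 12 left-to-right: at each bit after the leading one, square the running value, then multiply by 9 if the bit is 1 (always reducing mod 61):
  bit 1 = 1 (leading): start with 9.
  bit 2 = 1: square 9^2 = 81 ≡ 20; bit is 1, so multiply 20·9 = 180 ≡ 58 (mod 61).
  bit 3 = 0: square 58^2 = 3364 ≡ 9 (mod 61).
  bit 4 = 0: square 9^2 = 81 ≡ 20 (mod 61).
Final value: 9^12 ≡ 20 (mod 61).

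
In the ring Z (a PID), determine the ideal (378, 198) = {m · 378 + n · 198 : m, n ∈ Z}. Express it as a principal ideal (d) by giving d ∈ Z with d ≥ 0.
(378, 198) = (18); d = 18

In the PID Z, (a, b) is generated by gcd(a, b). Compute gcd(378, 198) with the extended Euclidean algorithm, tracking rows (r, s, t) with s·378 + t·198 = r:
  row A: (378, 1, 0)   [1·378 + 0·198 = 378]
  row B: (198, 0, 1)   [0·378 + 1·198 = 198]
  378 = 1·198 + 180   → row C = row A − 1·row B = (180, 1, −1)   [check: 1·378 − 1·198 = 180]
  198 = 1·180 + 18   → row D = row B − 1·row C = (18, −1, 2)   [check: −1·378 + 2·198 = 18]
  180 = 10·18 + 0   → remainder 0, stop. gcd = 18 (last nonzero row D).
So gcd(378, 198) = 18, with Bézout identity −1·378 + 2·198 = 18. Containment (⊇): the Bézout identity exhibits 18 as an element of (378, 198), giving (18) ⊆ (378, 198). Containment (⊆): since 18 | 378 and 18 | 198 (378 = 18·21, 198 = 18·11), every Z-linear combination of 378 and 198 is divisible by 18, so (378, 198) ⊆ (18). Therefore (378, 198) = (18), d = 18.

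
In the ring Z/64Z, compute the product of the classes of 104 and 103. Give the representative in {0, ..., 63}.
Reduce the factors first: 104 ≡ 40, 103 ≡ 39 (mod 64), so 104 · 103 ≡ 40 · 39 (mod 64). 40 · 39 = 1560. Dividing by 64: 1560 = 24·64 + 24. So (104 · 103) mod 64 = 24.

Final answer: 24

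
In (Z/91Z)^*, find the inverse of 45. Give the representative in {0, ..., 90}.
Apply the extended Euclidean algorithm to (91, 45), tracking rows (r, s, t) with s·91 + t·45 = r. Each division r_prev = q·r_cur + r_new produces the new row as (previous row) − q·(current row):
  row A: (91, 1, 0)   [1·91 + 0·45 = 91]
  row B: (45, 0, 1)   [0·91 + 1·45 = 45]
  91 = 2·45 + 1   → row C = row A − 2·row B = (1, 1, −2)   [check: 1·91 − 2·45 = 1]
  45 = 45·1 + 0   → remainder 0, stop. gcd = 1 (last nonzero row C).
The gcd is 1, so 45 is invertible mod 91. The last nonzero row gives 1·91 − 2·45 = 1, so t = −2. So 45^(−1) ≡ −2 ≡ 89 (mod 91). Verify: 45 · 89 = 4005 ≡ 1 (mod 91). ✓

Final answer: 45^(−1) ≡ 89 (mod 91)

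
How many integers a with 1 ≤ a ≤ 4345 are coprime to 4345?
The number of a ∈ {1, ..., 4345} with gcd(a, 4345) = 1 is by definition Euler's totient φ(4345). φ is multiplicative, with φ(p^e) = p^e − p^(e−1). Factorise 4345 = 5 · 11 · 79. Then
  φ(4345) = (5 − 1) · (11 − 1) · (79 − 1) = 4 · 10 · 78 = 3120.
So there are 3120 such integers.

Final answer: 3120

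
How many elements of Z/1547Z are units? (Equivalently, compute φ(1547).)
An element a ∈ Z/1547Z is a unit iff gcd(a, 1547) = 1, so the number of units is φ(1547). φ is multiplicative, with φ(p^e) = p^e − p^(e−1). Factorise 1547 = 7 · 13 · 17. Then
  φ(1547) = (7 − 1) · (13 − 1) · (17 − 1) = 6 · 12 · 16 = 1152.

Final answer: Z/1547Z has φ(1547) = 1152 units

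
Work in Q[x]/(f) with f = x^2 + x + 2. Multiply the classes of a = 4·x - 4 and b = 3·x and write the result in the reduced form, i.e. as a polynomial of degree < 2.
a · b ≡ -24·x - 24 (mod f(x))

First multiply in Q[x] without reducing: a · b = 12·x^2 - 12·x. Now divide by f(x) = x^2 + x + 2, eliminating the leading term at each step:
  leading term 12·x^2: subtract (12)·f(x) = 12·x^2 + 12·x + 24, leaving -24·x - 24
The degree is now < 2, so this is the remainder. Hence a · b ≡ -24·x - 24 in Q[x]/(f).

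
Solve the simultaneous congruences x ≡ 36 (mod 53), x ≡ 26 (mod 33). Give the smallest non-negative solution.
The moduli 53, 33 are pairwise coprime, so by the CRT there is a unique solution mod 53·33 = 1749.
Solve by successive substitution. Start with x ≡ 36 (mod 53).
  Combine with x ≡ 26 (mod 33): write x = 36 + 53·t and require 36 + 53·t ≡ 26 (mod 33), i.e. 53·t ≡ 26 − 36 ≡ 23 (mod 33). Since 53^(−1) ≡ 5 (mod 33) (53 ≡ 20 (mod 33)), t ≡ 5·23 ≡ 16 (mod 33). So x ≡ 36 + 53·16 = 884 (mod 1749).
Unique solution in [0, 1749): x = 884.

Final answer: x ≡ 884 (mod 1749); the representative in [0, 1749) is 884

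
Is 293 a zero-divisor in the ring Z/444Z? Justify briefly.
gcd(293, 444) = 1, so 293 is a unit in Z/444Z (it has a multiplicative inverse). A unit cannot be a zero-divisor: if 293·b ≡ 0 then multiplying both sides by 293^(−1) gives b ≡ 0. So 293 is not a zero-divisor.

Final answer: NO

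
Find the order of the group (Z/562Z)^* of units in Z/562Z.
|(Z/562Z)^*| = 280

(Z/562Z)^* consists of the classes a with gcd(a, 562) = 1, so its order is φ(562). φ is multiplicative, with φ(p^e) = p^e − p^(e−1). Factorise 562 = 2 · 281. Then
  φ(562) = (2 − 1) · (281 − 1) = 1 · 280 = 280.
Thus |(Z/562Z)^*| = 280.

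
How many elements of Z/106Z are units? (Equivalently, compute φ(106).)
An element a ∈ Z/106Z is a unit iff gcd(a, 106) = 1, so the number of units is φ(106). φ is multiplicative, with φ(p^e) = p^e − p^(e−1). Factorise 106 = 2 · 53. Then
  φ(106) = (2 − 1) · (53 − 1) = 1 · 52 = 52.

Final answer: Z/106Z has φ(106) = 52 units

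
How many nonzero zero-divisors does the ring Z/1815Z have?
In Z/1815Z each nonzero element is either a unit (gcd with 1815 is 1) or a zero-divisor (gcd > 1). The number of units is φ(1815): factorise 1815 = 3 · 5 · 11^2, so φ(1815) = (3 − 1) · (5 − 1) · (11^2 − 11^1) = 2 · 4 · 110 = 880. The nonzero elements number 1815 − 1 = 1814. Hence the nonzero zero-divisors number 1814 − 880 = 934.

Final answer: Z/1815Z has 934 nonzero zero-divisors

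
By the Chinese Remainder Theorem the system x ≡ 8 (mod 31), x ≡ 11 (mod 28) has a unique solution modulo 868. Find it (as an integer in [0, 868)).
x ≡ 39 (mod 868); the representative in [0, 868) is 39

The moduli 31, 28 are pairwise coprime, so by the CRT there is a unique solution mod 31·28 = 868.
Solve by successive substitution. Start with x ≡ 8 (mod 31).
  Combine with x ≡ 11 (mod 28): write x = 8 + 31·t and require 8 + 31·t ≡ 11 (mod 28), i.e. 31·t ≡ 11 − 8 ≡ 3 (mod 28). Since 31^(−1) ≡ 19 (mod 28) (31 ≡ 3 (mod 28)), t ≡ 19·3 ≡ 1 (mod 28). So x ≡ 8 + 31·1 = 39 (mod 868).
Unique solution in [0, 868): x = 39.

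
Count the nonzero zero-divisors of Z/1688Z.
In Z/1688Z each nonzero element is either a unit (gcd with 1688 is 1) or a zero-divisor (gcd > 1). The number of units is φ(1688): factorise 1688 = 2^3 · 211, so φ(1688) = (2^3 − 2^2) · (211 − 1) = 4 · 210 = 840. The nonzero elements number 1688 − 1 = 1687. Hence the nonzero zero-divisors number 1687 − 840 = 847.

Final answer: Z/1688Z has 847 nonzero zero-divisors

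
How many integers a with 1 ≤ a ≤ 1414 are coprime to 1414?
The number of a ∈ {1, ..., 1414} with gcd(a, 1414) = 1 is by definition Euler's totient φ(1414). φ is multiplicative, with φ(p^e) = p^e − p^(e−1). Factorise 1414 = 2 · 7 · 101. Then
  φ(1414) = (2 − 1) · (7 − 1) · (101 − 1) = 1 · 6 · 100 = 600.
So there are 600 such integers.

Final answer: 600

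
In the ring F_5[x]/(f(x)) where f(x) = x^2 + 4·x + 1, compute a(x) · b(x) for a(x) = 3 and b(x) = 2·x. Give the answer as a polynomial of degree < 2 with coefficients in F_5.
Multiply as integer polynomials: a · b = 6·x. Reducing coefficients mod 5: a · b ≡ x. This already has degree < 2, so no reduction by f is needed. Hence a · b ≡ x in F_5[x]/(f).

Final answer: a · b ≡ x (mod f(x))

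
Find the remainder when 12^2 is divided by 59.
Use repeated squaring. Binary(2) = 10. Walk through the bits of the exponent 2 left-to-right: at each bit after the leading one, square the running value, then multiply by 12 if the bit is 1 (always reducing mod 59):
  bit 1 = 1 (leading): start with 12.
  bit 2 = 0: square 12^2 = 144 ≡ 26 (mod 59).
Final value: 12^2 ≡ 26 (mod 59).

Final answer: 26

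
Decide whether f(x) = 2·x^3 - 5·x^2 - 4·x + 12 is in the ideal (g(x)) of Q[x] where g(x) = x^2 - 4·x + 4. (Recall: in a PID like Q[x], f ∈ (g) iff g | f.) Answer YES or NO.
In Q[x] the ideal (g) consists of all multiples of g, so f ∈ (g) iff g | f, i.e. iff the remainder of f on division by g is 0. Divide f by g (g is monic, so eliminate the leading term of the running remainder at each step):
  leading term 2·x^3: subtract (2·x)·g(x) = 2·x^3 - 8·x^2 + 8·x, leaving 3·x^2 - 12·x + 12
  leading term 3·x^2: subtract (3)·g(x) = 3·x^2 - 12·x + 12, leaving 0
The remainder is 0, so f(x) = g(x) · h(x) with h(x) = 2·x + 3. Hence g | f, i.e. f ∈ (g).

Final answer: YES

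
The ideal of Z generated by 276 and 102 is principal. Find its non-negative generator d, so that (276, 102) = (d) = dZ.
(276, 102) = (6); d = 6

In the PID Z, (a, b) is generated by gcd(a, b). Compute gcd(276, 102) with the extended Euclidean algorithm, tracking rows (r, s, t) with s·276 + t·102 = r:
  row A: (276, 1, 0)   [1·276 + 0·102 = 276]
  row B: (102, 0, 1)   [0·276 + 1·102 = 102]
  276 = 2·102 + 72   → row C = row A − 2·row B = (72, 1, −2)   [check: 1·276 − 2·102 = 72]
  102 = 1·72 + 30   → row D = row B − 1·row C = (30, −1, 3)   [check: −1·276 + 3·102 = 30]
  72 = 2·30 + 12   → row E = row C − 2·row D = (12, 3, −8)   [check: 3·276 − 8·102 = 12]
  30 = 2·12 + 6   → row F = row D − 2·row E = (6, −7, 19)   [check: −7·276 + 19·102 = 6]
  12 = 2·6 + 0   → remainder 0, stop. gcd = 6 (last nonzero row F).
So gcd(276, 102) = 6, with Bézout identity −7·276 + 19·102 = 6. Containment (⊇): the Bézout identity exhibits 6 as an element of (276, 102), giving (6) ⊆ (276, 102). Containment (⊆): since 6 | 276 and 6 | 102 (276 = 6·46, 102 = 6·17), every Z-linear combination of 276 and 102 is divisible by 6, so (276, 102) ⊆ (6). Therefore (276, 102) = (6), d = 6.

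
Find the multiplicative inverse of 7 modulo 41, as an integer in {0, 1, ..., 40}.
7^(−1) ≡ 6 (mod 41)

Apply the extended Euclidean algorithm to (41, 7), tracking rows (r, s, t) with s·41 + t·7 = r. Each division r_prev = q·r_cur + r_new produces the new row as (previous row) − q·(current row):
  row A: (41, 1, 0)   [1·41 + 0·7 = 41]
  row B: (7, 0, 1)   [0·41 + 1·7 = 7]
  41 = 5·7 + 6   → row C = row A − 5·row B = (6, 1, −5)   [check: 1·41 − 5·7 = 6]
  7 = 1·6 + 1   → row D = row B − 1·row C = (1, −1, 6)   [check: −1·41 + 6·7 = 1]
  6 = 6·1 + 0   → remainder 0, stop. gcd = 1 (last nonzero row D).
The gcd is 1, so 7 is invertible mod 41. The last nonzero row gives −1·41 + 6·7 = 1, so t = 6. So 7^(−1) ≡ 6 (mod 41). Verify: 7 · 6 = 42 ≡ 1 (mod 41). ✓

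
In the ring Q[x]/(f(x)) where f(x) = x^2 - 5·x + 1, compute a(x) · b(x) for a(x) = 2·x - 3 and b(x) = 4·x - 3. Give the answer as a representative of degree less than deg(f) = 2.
a · b ≡ 22·x + 1 (mod f(x))

First multiply in Q[x] without reducing: a · b = 8·x^2 - 18·x + 9. Now divide by f(x) = x^2 - 5·x + 1, eliminating the leading term at each step:
  leading term 8·x^2: subtract (8)·f(x) = 8·x^2 - 40·x + 8, leaving 22·x + 1
The degree is now < 2, so this is the remainder. Hence a · b ≡ 22·x + 1 in Q[x]/(f).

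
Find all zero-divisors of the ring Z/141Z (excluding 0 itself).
An element a ∈ Z/141Z (with a ≠ 0) is a zero-divisor iff gcd(a, 141) > 1 (because a is a unit precisely when gcd(a, n) = 1, and in Z/nZ every nonzero, non-unit element is a zero-divisor). Scan a = 1, ..., 140 and keep those with gcd(a, 141) > 1:
  gcd(3, 141) = 3, gcd(6, 141) = 3, gcd(9, 141) = 3, gcd(12, 141) = 3, gcd(15, 141) = 3, gcd(18, 141) = 3, gcd(21, 141) = 3, gcd(24, 141) = 3, gcd(27, 141) = 3, gcd(30, 141) = 3, gcd(33, 141) = 3, gcd(36, 141) = 3, gcd(39, 141) = 3, gcd(42, 141) = 3, gcd(45, 141) = 3, gcd(47, 141) = 47, gcd(48, 141) = 3, gcd(51, 141) = 3, gcd(54, 141) = 3, gcd(57, 141) = 3, gcd(60, 141) = 3, gcd(63, 141) = 3, gcd(66, 141) = 3, gcd(69, 141) = 3, gcd(72, 141) = 3, gcd(75, 141) = 3, gcd(78, 141) = 3, gcd(81, 141) = 3, gcd(84, 141) = 3, gcd(87, 141) = 3, gcd(90, 141) = 3, gcd(93, 141) = 3, gcd(94, 141) = 47, gcd(96, 141) = 3, gcd(99, 141) = 3, gcd(102, 141) = 3, gcd(105, 141) = 3, gcd(108, 141) = 3, gcd(111, 141) = 3, gcd(114, 141) = 3, gcd(117, 141) = 3, gcd(120, 141) = 3, gcd(123, 141) = 3, gcd(126, 141) = 3, gcd(129, 141) = 3, gcd(132, 141) = 3, gcd(135, 141) = 3, gcd(138, 141) = 3.
All other a ∈ {1, ..., 140} have gcd(a, 141) = 1 and are units. So the nonzero zero-divisors are exactly the 48 values of a appearing in this scan.

Final answer: nonzero zero-divisors of Z/141Z = {3, 6, 9, 12, 15, 18, 21, 24, 27, 30, 33, 36, 39, 42, 45, 47, 48, 51, 54, 57, 60, 63, 66, 69, 72, 75, 78, 81, 84, 87, 90, 93, 94, 96, 99, 102, 105, 108, 111, 114, 117, 120, 123, 126, 129, 132, 135, 138}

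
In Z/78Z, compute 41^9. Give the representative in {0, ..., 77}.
Use repeated squaring. Binary(9) = 1001. Walk through the bits of the exponent 9 left-to-right: at each bit after the leading one, square the running value, then multiply by 41 if the bit is 1 (always reducing mod 78):
  bit 1 = 1 (leading): start with 41.
  bit 2 = 0: square 41^2 = 1681 ≡ 43 (mod 78).
  bit 3 = 0: square 43^2 = 1849 ≡ 55 (mod 78).
  bit 4 = 1: square 55^2 = 3025 ≡ 61; bit is 1, so multiply 61·41 = 2501 ≡ 5 (mod 78).
Final value: 41^9 ≡ 5 (mod 78).

Final answer: 5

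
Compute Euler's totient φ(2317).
φ is multiplicative, with φ(p^e) = p^e − p^(e−1). Factorise 2317 = 7 · 331. Then
  φ(2317) = (7 − 1) · (331 − 1) = 6 · 330 = 1980.

Final answer: φ(2317) = 1980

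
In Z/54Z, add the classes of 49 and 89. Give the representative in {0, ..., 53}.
30

Reduce the summands first: 89 ≡ 35 (mod 54), so 49 + 89 ≡ 49 + 35 (mod 54). 49 + 35 = 84; 84 = 1·54 + 30, so (49 + 89) mod 54 = 30.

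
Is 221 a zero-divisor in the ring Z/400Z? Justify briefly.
gcd(221, 400) = 1, so 221 is a unit in Z/400Z (it has a multiplicative inverse). A unit cannot be a zero-divisor: if 221·b ≡ 0 then multiplying both sides by 221^(−1) gives b ≡ 0. So 221 is not a zero-divisor.

Final answer: NO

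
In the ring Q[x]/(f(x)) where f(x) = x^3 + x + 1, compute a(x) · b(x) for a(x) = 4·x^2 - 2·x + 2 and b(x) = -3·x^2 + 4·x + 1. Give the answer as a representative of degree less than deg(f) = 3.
a · b ≡ 2·x^2 - 4·x - 20 (mod f(x))

First multiply in Q[x] without reducing: a · b = -12·x^4 + 22·x^3 - 10·x^2 + 6·x + 2. Now divide by f(x) = x^3 + x + 1, eliminating the leading term at each step:
  leading term -12·x^4: subtract (-12·x)·f(x) = -12·x^4 - 12·x^2 - 12·x, leaving 22·x^3 + 2·x^2 + 18·x + 2
  leading term 22·x^3: subtract (22)·f(x) = 22·x^3 + 22·x + 22, leaving 2·x^2 - 4·x - 20
The degree is now < 3, so this is the remainder. Hence a · b ≡ 2·x^2 - 4·x - 20 in Q[x]/(f).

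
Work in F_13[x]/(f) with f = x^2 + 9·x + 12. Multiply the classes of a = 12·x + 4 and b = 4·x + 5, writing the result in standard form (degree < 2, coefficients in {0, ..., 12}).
a · b ≡ 8·x + 3 (mod f(x))

Multiply as integer polynomials: a · b = 48·x^2 + 76·x + 20. Reducing coefficients mod 13: a · b ≡ 9·x^2 + 11·x + 7. Now divide by f(x) = x^2 + 9·x + 12 in F_13[x], eliminating the leading term at each step:
  leading term 9·x^2: subtract (9)·f(x) = 9·x^2 + 3·x + 4, leaving 8·x + 3 (coefficients mod 13)
The degree is now < 2, so this is the remainder. Hence a · b ≡ 8·x + 3 in F_13[x]/(f).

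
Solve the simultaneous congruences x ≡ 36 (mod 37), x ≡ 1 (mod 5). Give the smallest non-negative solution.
The moduli 37, 5 are pairwise coprime, so by the CRT there is a unique solution mod 37·5 = 185.
Solve by successive substitution. Start with x ≡ 36 (mod 37).
  Combine with x ≡ 1 (mod 5): write x = 36 + 37·t and require 36 + 37·t ≡ 1 (mod 5), i.e. 37·t ≡ 1 − 36 ≡ 0 (mod 5). Since 37^(−1) ≡ 3 (mod 5) (37 ≡ 2 (mod 5)), t ≡ 3·0 ≡ 0 (mod 5). So x ≡ 36 + 37·0 = 36 (mod 185).
Unique solution in [0, 185): x = 36.

Final answer: x ≡ 36 (mod 185); the representative in [0, 185) is 36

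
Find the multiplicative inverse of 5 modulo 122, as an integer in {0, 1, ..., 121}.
Apply the extended Euclidean algorithm to (122, 5), tracking rows (r, s, t) with s·122 + t·5 = r. Each division r_prev = q·r_cur + r_new produces the new row as (previous row) − q·(current row):
  row A: (122, 1, 0)   [1·122 + 0·5 = 122]
  row B: (5, 0, 1)   [0·122 + 1·5 = 5]
  122 = 24·5 + 2   → row C = row A − 24·row B = (2, 1, −24)   [check: 1·122 − 24·5 = 2]
  5 = 2·2 + 1   → row D = row B − 2·row C = (1, −2, 49)   [check: −2·122 + 49·5 = 1]
  2 = 2·1 + 0   → remainder 0, stop. gcd = 1 (last nonzero row D).
The gcd is 1, so 5 is invertible mod 122. The last nonzero row gives −2·122 + 49·5 = 1, so t = 49. So 5^(−1) ≡ 49 (mod 122). Verify: 5 · 49 = 245 ≡ 1 (mod 122). ✓

Final answer: 5^(−1) ≡ 49 (mod 122)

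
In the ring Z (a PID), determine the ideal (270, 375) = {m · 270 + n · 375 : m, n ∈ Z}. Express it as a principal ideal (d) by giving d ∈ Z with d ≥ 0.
In the PID Z, (a, b) is generated by gcd(a, b). Compute gcd(375, 270) with the extended Euclidean algorithm, tracking rows (r, s, t) with s·375 + t·270 = r:
  row A: (375, 1, 0)   [1·375 + 0·270 = 375]
  row B: (270, 0, 1)   [0·375 + 1·270 = 270]
  375 = 1·270 + 105   → row C = row A − 1·row B = (105, 1, −1)   [check: 1·375 − 1·270 = 105]
  270 = 2·105 + 60   → row D = row B − 2·row C = (60, −2, 3)   [check: −2·375 + 3·270 = 60]
  105 = 1·60 + 45   → row E = row C − 1·row D = (45, 3, −4)   [check: 3·375 − 4·270 = 45]
  60 = 1·45 + 15   → row F = row D − 1·row E = (15, −5, 7)   [check: −5·375 + 7·270 = 15]
  45 = 3·15 + 0   → remainder 0, stop. gcd = 15 (last nonzero row F).
So gcd(270, 375) = 15, with Bézout identity −5·375 + 7·270 = 15. Containment (⊇): the Bézout identity exhibits 15 as an element of (270, 375), giving (15) ⊆ (270, 375). Containment (⊆): since 15 | 270 and 15 | 375 (270 = 15·18, 375 = 15·25), every Z-linear combination of 270 and 375 is divisible by 15, so (270, 375) ⊆ (15). Therefore (270, 375) = (15), d = 15.

Final answer: (270, 375) = (15); d = 15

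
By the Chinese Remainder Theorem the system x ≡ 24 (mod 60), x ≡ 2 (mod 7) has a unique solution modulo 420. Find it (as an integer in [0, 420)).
The moduli 60, 7 are pairwise coprime, so by the CRT there is a unique solution mod 60·7 = 420.
Solve by successive substitution. Start with x ≡ 24 (mod 60).
  Combine with x ≡ 2 (mod 7): write x = 24 + 60·t and require 24 + 60·t ≡ 2 (mod 7), i.e. 60·t ≡ 2 − 24 ≡ 6 (mod 7). Since 60^(−1) ≡ 2 (mod 7) (60 ≡ 4 (mod 7)), t ≡ 2·6 ≡ 5 (mod 7). So x ≡ 24 + 60·5 = 324 (mod 420).
Unique solution in [0, 420): x = 324.

Final answer: x ≡ 324 (mod 420); the representative in [0, 420) is 324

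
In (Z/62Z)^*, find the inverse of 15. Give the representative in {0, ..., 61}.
15^(−1) ≡ 29 (mod 62)

Apply the extended Euclidean algorithm to (62, 15), tracking rows (r, s, t) with s·62 + t·15 = r. Each division r_prev = q·r_cur + r_new produces the new row as (previous row) − q·(current row):
  row A: (62, 1, 0)   [1·62 + 0·15 = 62]
  row B: (15, 0, 1)   [0·62 + 1·15 = 15]
  62 = 4·15 + 2   → row C = row A − 4·row B = (2, 1, −4)   [check: 1·62 − 4·15 = 2]
  15 = 7·2 + 1   → row D = row B − 7·row C = (1, −7, 29)   [check: −7·62 + 29·15 = 1]
  2 = 2·1 + 0   → remainder 0, stop. gcd = 1 (last nonzero row D).
The gcd is 1, so 15 is invertible mod 62. The last nonzero row gives −7·62 + 29·15 = 1, so t = 29. So 15^(−1) ≡ 29 (mod 62). Verify: 15 · 29 = 435 ≡ 1 (mod 62). ✓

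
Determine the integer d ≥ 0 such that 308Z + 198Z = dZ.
In the PID Z, (a, b) is generated by gcd(a, b). Compute gcd(308, 198) with the extended Euclidean algorithm, tracking rows (r, s, t) with s·308 + t·198 = r:
  row A: (308, 1, 0)   [1·308 + 0·198 = 308]
  row B: (198, 0, 1)   [0·308 + 1·198 = 198]
  308 = 1·198 + 110   → row C = row A − 1·row B = (110, 1, −1)   [check: 1·308 − 1·198 = 110]
  198 = 1·110 + 88   → row D = row B − 1·row C = (88, −1, 2)   [check: −1·308 + 2·198 = 88]
  110 = 1·88 + 22   → row E = row C − 1·row D = (22, 2, −3)   [check: 2·308 − 3·198 = 22]
  88 = 4·22 + 0   → remainder 0, stop. gcd = 22 (last nonzero row E).
So gcd(308, 198) = 22, with Bézout identity 2·308 − 3·198 = 22. Containment (⊇): the Bézout identity exhibits 22 as an element of (308, 198), giving (22) ⊆ (308, 198). Containment (⊆): since 22 | 308 and 22 | 198 (308 = 22·14, 198 = 22·9), every Z-linear combination of 308 and 198 is divisible by 22, so (308, 198) ⊆ (22). Therefore (308, 198) = (22), d = 22.

Final answer: (308, 198) = (22); d = 22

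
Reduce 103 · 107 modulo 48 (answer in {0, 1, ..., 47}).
Reduce the factors first: 103 ≡ 7, 107 ≡ 11 (mod 48), so 103 · 107 ≡ 7 · 11 (mod 48). 7 · 11 = 77. Dividing by 48: 77 = 1·48 + 29. So (103 · 107) mod 48 = 29.

Final answer: 29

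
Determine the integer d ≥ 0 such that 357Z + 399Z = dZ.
In the PID Z, (a, b) is generated by gcd(a, b). Compute gcd(399, 357) with the extended Euclidean algorithm, tracking rows (r, s, t) with s·399 + t·357 = r:
  row A: (399, 1, 0)   [1·399 + 0·357 = 399]
  row B: (357, 0, 1)   [0·399 + 1·357 = 357]
  399 = 1·357 + 42   → row C = row A − 1·row B = (42, 1, −1)   [check: 1·399 − 1·357 = 42]
  357 = 8·42 + 21   → row D = row B − 8·row C = (21, −8, 9)   [check: −8·399 + 9·357 = 21]
  42 = 2·21 + 0   → remainder 0, stop. gcd = 21 (last nonzero row D).
So gcd(357, 399) = 21, with Bézout identity −8·399 + 9·357 = 21. Containment (⊇): the Bézout identity exhibits 21 as an element of (357, 399), giving (21) ⊆ (357, 399). Containment (⊆): since 21 | 357 and 21 | 399 (357 = 21·17, 399 = 21·19), every Z-linear combination of 357 and 399 is divisible by 21, so (357, 399) ⊆ (21). Therefore (357, 399) = (21), d = 21.

Final answer: (357, 399) = (21); d = 21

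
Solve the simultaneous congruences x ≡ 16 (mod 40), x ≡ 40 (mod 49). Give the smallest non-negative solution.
x ≡ 1216 (mod 1960); the representative in [0, 1960) is 1216

The moduli 40, 49 are pairwise coprime, so by the CRT there is a unique solution mod 40·49 = 1960.
Solve by successive substitution. Start with x ≡ 16 (mod 40).
  Combine with x ≡ 40 (mod 49): write x = 16 + 40·t and require 16 + 40·t ≡ 40 (mod 49), i.e. 40·t ≡ 40 − 16 ≡ 24 (mod 49). Since 40^(−1) ≡ 38 (mod 49), t ≡ 38·24 ≡ 30 (mod 49). So x ≡ 16 + 40·30 = 1216 (mod 1960).
Unique solution in [0, 1960): x = 1216.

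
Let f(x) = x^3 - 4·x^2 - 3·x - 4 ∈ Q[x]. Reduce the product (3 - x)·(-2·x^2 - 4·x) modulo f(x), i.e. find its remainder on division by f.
First multiply in Q[x] without reducing: a · b = 2·x^3 - 2·x^2 - 12·x. Now divide by f(x) = x^3 - 4·x^2 - 3·x - 4, eliminating the leading term at each step:
  leading term 2·x^3: subtract (2)·f(x) = 2·x^3 - 8·x^2 - 6·x - 8, leaving 6·x^2 - 6·x + 8
The degree is now < 3, so this is the remainder. Hence a · b ≡ 6·x^2 - 6·x + 8 in Q[x]/(f).

Final answer: a · b ≡ 6·x^2 - 6·x + 8 (mod f(x))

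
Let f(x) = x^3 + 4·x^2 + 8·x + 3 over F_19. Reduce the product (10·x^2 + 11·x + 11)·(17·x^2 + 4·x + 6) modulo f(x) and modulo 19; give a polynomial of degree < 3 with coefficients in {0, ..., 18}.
Multiply as integer polynomials: a · b = 170·x^4 + 227·x^3 + 291·x^2 + 110·x + 66. Reducing coefficients mod 19: a · b ≡ 18·x^4 + 18·x^3 + 6·x^2 + 15·x + 9. Now divide by f(x) = x^3 + 4·x^2 + 8·x + 3 in F_19[x], eliminating the leading term at each step:
  leading term 18·x^4: subtract (18·x)·f(x) = 18·x^4 + 15·x^3 + 11·x^2 + 16·x, leaving 3·x^3 + 14·x^2 + 18·x + 9 (coefficients mod 19)
  leading term 3·x^3: subtract (3)·f(x) = 3·x^3 + 12·x^2 + 5·x + 9, leaving 2·x^2 + 13·x (coefficients mod 19)
The degree is now < 3, so this is the remainder. Hence a · b ≡ 2·x^2 + 13·x in F_19[x]/(f).

Final answer: a · b ≡ 2·x^2 + 13·x (mod f(x))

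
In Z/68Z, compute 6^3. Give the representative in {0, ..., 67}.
12

Use repeated squaring. Binary(3) = 11. Walk through the bits of the exponent 3 left-to-right: at each bit after the leading one, square the running value, then multiply by 6 if the bit is 1 (always reducing mod 68):
  bit 1 = 1 (leading): start with 6.
  bit 2 = 1: square 6^2 = 36; bit is 1, so multiply 36·6 = 216 ≡ 12 (mod 68).
Final value: 6^3 ≡ 12 (mod 68).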